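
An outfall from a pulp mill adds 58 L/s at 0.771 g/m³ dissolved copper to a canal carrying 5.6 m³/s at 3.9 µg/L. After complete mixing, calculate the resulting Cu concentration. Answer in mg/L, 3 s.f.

58 L/s = 0.058 m³/s.
3.9 µg/L = 0.0039 mg/L.
Conservation of mass across the mixing zone: C = (0.058·0.771 + 5.6·0.0039) / (0.058 + 5.6) = 0.06656/5.658 = 0.01176 mg/L.

0.0118 mg/L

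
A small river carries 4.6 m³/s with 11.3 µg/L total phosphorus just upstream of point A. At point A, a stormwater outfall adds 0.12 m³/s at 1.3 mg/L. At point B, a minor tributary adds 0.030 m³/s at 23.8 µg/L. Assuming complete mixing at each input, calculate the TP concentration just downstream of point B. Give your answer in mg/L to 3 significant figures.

0.0439 mg/L

11.3 µg/L = 0.0113 mg/L.
After input A: C = (4.6·0.0113 + 0.12·1.3) / 4.72 = 0.04406 mg/L.
23.8 µg/L = 0.0238 mg/L.
After input B: C = (4.72·0.04406 + 0.03·0.0238) / 4.75 = 0.04394 mg/L.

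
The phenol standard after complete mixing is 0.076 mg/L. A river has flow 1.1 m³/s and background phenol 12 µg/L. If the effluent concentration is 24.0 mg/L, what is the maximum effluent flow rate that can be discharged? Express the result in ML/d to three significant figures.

12 µg/L = 0.012 mg/L.
Mass balance at complete mixing: C_std·(Q_w + Q_r) = Q_w·C_e + Q_r·C_b.
Rearranging, Q_w = Q_r·(C_std − C_b)/(C_e − C_std) = 1.1·(0.076 − 0.012) / (24 − 0.076) = 0.002943 m³/s.
= 0.2542 ML/d.

0.254 ML/d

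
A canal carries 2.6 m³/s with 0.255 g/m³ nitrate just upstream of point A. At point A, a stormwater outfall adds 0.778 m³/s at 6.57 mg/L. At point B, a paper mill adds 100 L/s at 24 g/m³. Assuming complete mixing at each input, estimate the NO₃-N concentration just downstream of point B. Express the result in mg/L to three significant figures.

After input A: C = (2.6·0.255 + 0.778·6.57) / 3.378 = 1.709 mg/L.
100 L/s = 0.1 m³/s.
After input B: C = (3.378·1.709 + 0.1·24) / 3.478 = 2.35 mg/L.

2.35 mg/L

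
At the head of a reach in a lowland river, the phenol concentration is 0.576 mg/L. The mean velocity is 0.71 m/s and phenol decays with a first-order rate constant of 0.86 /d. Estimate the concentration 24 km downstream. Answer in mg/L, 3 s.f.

0.411 mg/L

Travel time t = 24 km / 0.71 m/s = 2.4e+04/0.71 = 3.38e+04 s = 0.3912 d.
First-order decay: C = 0.576·exp(−0.86·0.3912) = 0.576·0.7143 = 0.4114 mg/L.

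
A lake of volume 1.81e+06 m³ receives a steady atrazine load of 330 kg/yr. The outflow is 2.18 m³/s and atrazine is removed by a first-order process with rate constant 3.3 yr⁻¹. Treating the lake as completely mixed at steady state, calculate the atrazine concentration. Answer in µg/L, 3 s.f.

Outflow Q = 2.18 m³/s × 3.156e+07 s/yr = 6.88e+07 m³/yr.
Steady-state CSTR mass balance: W = Q·C + k·V·C, so C = W/(Q + kV).
Q + kV = 6.88e+07 + 3.3·1.81e+06 = 7.477e+07 m³/yr.
C = 330/7.477e+07 = 4.414e-06 kg/m³ = 0.004414 mg/L = 4.414 µg/L.

4.41 µg/L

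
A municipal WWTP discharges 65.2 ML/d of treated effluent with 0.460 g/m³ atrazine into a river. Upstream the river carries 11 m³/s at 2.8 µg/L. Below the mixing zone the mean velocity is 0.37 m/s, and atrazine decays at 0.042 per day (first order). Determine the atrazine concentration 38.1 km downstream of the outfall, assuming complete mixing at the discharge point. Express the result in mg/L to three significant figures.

65.2 ML/d = 0.7546 m³/s.
2.8 µg/L = 0.0028 mg/L.
After complete mixing, C₀ = (0.7546·0.46 + 11·0.0028) / 11.75 = 0.03215 mg/L.
Travel time t = 3.81e+04 m / 0.37 m/s = 1.03e+05 s = 1.192 d.
C = 0.03215·exp(−0.042·1.192) = 0.03215·0.9512 = 0.03058 mg/L.

0.0306 mg/L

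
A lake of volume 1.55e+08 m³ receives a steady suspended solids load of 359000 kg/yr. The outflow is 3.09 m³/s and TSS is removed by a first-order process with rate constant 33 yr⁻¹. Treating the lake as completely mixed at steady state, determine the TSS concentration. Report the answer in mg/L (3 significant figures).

Outflow Q = 3.09 m³/s × 3.156e+07 s/yr = 9.751e+07 m³/yr.
Steady-state CSTR mass balance: W = Q·C + k·V·C, so C = W/(Q + kV).
Q + kV = 9.751e+07 + 33·1.55e+08 = 5.213e+09 m³/yr.
C = 359000/5.213e+09 = 6.887e-05 kg/m³ = 0.06887 mg/L.

0.0689 mg/L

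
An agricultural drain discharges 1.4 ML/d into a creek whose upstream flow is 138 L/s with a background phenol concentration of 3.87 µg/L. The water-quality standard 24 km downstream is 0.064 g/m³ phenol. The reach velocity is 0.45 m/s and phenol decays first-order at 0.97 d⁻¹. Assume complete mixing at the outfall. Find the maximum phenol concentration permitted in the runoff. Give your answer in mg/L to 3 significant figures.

1.4 ML/d = 0.0162 m³/s.
138 L/s = 0.138 m³/s.
3.87 µg/L = 0.00387 mg/L.
Travel time to the compliance point: t = 2.4e+04/0.45 = 5.333e+04 s = 0.6173 d; decay factor exp(−0.97·0.6173) = 0.5495.
So the concentration just after mixing may be at most 0.064/0.5495 = 0.1165 mg/L.
Mass balance: 0.1165·0.1542 = 0.0162·Cₑ + 0.138·0.00387.
Cₑ = (0.01796 − 0.0005341) / 0.0162 = 1.075 mg/L.

1.08 mg/L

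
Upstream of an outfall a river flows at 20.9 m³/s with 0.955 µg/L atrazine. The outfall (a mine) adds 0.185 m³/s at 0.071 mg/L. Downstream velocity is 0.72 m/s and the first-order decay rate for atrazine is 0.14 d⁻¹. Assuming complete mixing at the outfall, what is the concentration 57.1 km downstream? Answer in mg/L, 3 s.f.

0.00138 mg/L

0.955 µg/L = 0.000955 mg/L.
After complete mixing, C₀ = (0.185·0.071 + 20.9·0.000955) / 21.08 = 0.00157 mg/L.
Travel time t = 5.71e+04 m / 0.72 m/s = 7.931e+04 s = 0.9179 d.
C = 0.00157·exp(−0.14·0.9179) = 0.00157·0.8794 = 0.00138 mg/L.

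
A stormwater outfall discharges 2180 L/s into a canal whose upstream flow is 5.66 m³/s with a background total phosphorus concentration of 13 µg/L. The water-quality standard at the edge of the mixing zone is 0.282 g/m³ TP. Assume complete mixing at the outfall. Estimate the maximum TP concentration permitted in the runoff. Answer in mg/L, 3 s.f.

0.980 mg/L

2180 L/s = 2.18 m³/s.
13 µg/L = 0.013 mg/L.
Mass balance: 0.282·7.84 = 2.18·Cₑ + 5.66·0.013.
Cₑ = (2.211 − 0.07358) / 2.18 = 0.9804 mg/L.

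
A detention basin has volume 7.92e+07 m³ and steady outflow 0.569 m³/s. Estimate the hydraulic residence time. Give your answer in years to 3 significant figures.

Q = 0.569 m³/s × 3.156e+07 s/yr = 1.796e+07 m³/yr.
Hydraulic residence time τ = V/Q = 7.92e+07/1.796e+07 = 4.411 yr.

4.41 yr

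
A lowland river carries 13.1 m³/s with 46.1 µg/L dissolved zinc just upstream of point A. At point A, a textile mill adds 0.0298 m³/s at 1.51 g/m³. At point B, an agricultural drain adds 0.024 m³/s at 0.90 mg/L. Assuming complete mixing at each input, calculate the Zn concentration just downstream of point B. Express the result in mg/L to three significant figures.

0.0510 mg/L

46.1 µg/L = 0.0461 mg/L.
After input A: C = (13.1·0.0461 + 0.0298·1.51) / 13.13 = 0.04942 mg/L.
After input B: C = (13.13·0.04942 + 0.024·0.9) / 13.15 = 0.05097 mg/L.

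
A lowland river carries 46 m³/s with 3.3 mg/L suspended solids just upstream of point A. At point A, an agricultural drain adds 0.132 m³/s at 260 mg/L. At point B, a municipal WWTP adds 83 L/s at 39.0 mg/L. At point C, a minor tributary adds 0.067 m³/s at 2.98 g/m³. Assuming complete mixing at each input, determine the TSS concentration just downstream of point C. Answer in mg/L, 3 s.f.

After input A: C = (46·3.3 + 0.132·260) / 46.13 = 4.035 mg/L.
83 L/s = 0.083 m³/s.
After input B: C = (46.13·4.035 + 0.083·39) / 46.21 = 4.097 mg/L.
After input C: C = (46.21·4.097 + 0.067·2.98) / 46.28 = 4.096 mg/L.

4.10 mg/L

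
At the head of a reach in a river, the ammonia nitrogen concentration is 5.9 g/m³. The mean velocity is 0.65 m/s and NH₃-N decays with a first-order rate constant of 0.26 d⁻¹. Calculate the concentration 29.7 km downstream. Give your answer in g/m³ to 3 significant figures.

Travel time t = 29.7 km / 0.65 m/s = 2.97e+04/0.65 = 4.569e+04 s = 0.5288 d.
First-order decay: C = 5.9·exp(−0.26·0.5288) = 5.9·0.8715 = 5.142 g/m³.

5.14 g/m³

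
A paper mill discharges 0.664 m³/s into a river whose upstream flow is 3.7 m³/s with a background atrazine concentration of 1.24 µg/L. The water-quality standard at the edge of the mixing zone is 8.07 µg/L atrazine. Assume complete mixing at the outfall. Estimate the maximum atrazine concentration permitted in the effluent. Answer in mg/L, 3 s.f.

1.24 µg/L = 0.00124 mg/L.
8.07 µg/L = 0.00807 mg/L.
Mass balance: 0.00807·4.364 = 0.664·Cₑ + 3.7·0.00124.
Cₑ = (0.03522 − 0.004588) / 0.664 = 0.04613 mg/L.

0.0461 mg/L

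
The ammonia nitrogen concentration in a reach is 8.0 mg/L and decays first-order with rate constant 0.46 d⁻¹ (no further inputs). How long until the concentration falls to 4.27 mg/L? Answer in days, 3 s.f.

1.36 d

t = ln(C₀/C)/k = ln(8.0/4.27)/0.46 = 0.6278/0.46 = 1.365 d.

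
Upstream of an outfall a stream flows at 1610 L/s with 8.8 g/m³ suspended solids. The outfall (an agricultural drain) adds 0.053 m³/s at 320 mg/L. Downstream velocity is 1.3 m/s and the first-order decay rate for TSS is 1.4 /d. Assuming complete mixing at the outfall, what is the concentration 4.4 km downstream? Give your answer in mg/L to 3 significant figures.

1610 L/s = 1.61 m³/s.
After complete mixing, C₀ = (0.053·320 + 1.61·8.8) / 1.663 = 18.72 mg/L.
Travel time t = 4400 m / 1.3 m/s = 3385 s = 0.03917 d.
C = 18.72·exp(−1.4·0.03917) = 18.72·0.9466 = 17.72 mg/L.

17.7 mg/L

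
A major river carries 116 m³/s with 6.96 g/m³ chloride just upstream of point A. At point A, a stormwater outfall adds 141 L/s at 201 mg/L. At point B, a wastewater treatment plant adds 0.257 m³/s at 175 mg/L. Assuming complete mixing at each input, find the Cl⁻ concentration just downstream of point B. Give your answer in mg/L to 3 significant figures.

7.57 mg/L

141 L/s = 0.141 m³/s.
After input A: C = (116·6.96 + 0.141·201) / 116.1 = 7.196 mg/L.
After input B: C = (116.1·7.196 + 0.257·175) / 116.4 = 7.566 mg/L.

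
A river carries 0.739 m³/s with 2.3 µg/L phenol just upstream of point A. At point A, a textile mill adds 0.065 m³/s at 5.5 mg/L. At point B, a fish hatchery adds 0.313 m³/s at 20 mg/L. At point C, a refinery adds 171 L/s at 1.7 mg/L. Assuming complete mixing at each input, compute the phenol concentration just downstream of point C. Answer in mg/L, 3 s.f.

2.3 µg/L = 0.0023 mg/L.
After input A: C = (0.739·0.0023 + 0.065·5.5) / 0.804 = 0.4468 mg/L.
After input B: C = (0.804·0.4468 + 0.313·20) / 1.117 = 5.926 mg/L.
171 L/s = 0.171 m³/s.
After input C: C = (1.117·5.926 + 0.171·1.7) / 1.288 = 5.365 mg/L.

5.36 mg/L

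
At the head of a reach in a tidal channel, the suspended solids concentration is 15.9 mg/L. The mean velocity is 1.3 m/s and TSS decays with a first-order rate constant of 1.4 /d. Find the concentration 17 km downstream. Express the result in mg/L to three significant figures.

12.9 mg/L

Travel time t = 17 km / 1.3 m/s = 1.7e+04/1.3 = 1.308e+04 s = 0.1514 d.
First-order decay: C = 15.9·exp(−1.4·0.1514) = 15.9·0.809 = 12.86 mg/L.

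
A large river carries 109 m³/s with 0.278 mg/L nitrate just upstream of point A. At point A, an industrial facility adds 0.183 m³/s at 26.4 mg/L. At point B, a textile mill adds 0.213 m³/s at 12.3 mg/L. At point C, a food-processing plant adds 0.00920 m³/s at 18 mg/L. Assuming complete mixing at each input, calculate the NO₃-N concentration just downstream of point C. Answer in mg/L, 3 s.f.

After input A: C = (109·0.278 + 0.183·26.4) / 109.2 = 0.3218 mg/L.
After input B: C = (109.2·0.3218 + 0.213·12.3) / 109.4 = 0.3451 mg/L.
After input C: C = (109.4·0.3451 + 0.0092·18) / 109.4 = 0.3466 mg/L.

0.347 mg/L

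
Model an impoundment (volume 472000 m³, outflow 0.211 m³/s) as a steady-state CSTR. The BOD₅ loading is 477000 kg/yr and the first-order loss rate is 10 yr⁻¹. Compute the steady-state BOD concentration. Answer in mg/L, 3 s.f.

Outflow Q = 0.211 m³/s × 3.156e+07 s/yr = 6.659e+06 m³/yr.
Steady-state CSTR mass balance: W = Q·C + k·V·C, so C = W/(Q + kV).
Q + kV = 6.659e+06 + 10·472000 = 1.138e+07 m³/yr.
C = 477000/1.138e+07 = 0.04192 kg/m³ = 41.92 mg/L.

41.9 mg/L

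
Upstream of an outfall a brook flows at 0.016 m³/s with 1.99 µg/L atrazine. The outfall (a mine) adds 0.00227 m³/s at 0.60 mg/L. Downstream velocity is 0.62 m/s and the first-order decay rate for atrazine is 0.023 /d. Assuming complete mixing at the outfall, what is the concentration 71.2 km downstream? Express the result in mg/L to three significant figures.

1.99 µg/L = 0.00199 mg/L.
After complete mixing, C₀ = (0.00227·0.6 + 0.016·0.00199) / 0.01827 = 0.07629 mg/L.
Travel time t = 7.12e+04 m / 0.62 m/s = 1.148e+05 s = 1.329 d.
C = 0.07629·exp(−0.023·1.329) = 0.07629·0.9699 = 0.07399 mg/L.

0.0740 mg/L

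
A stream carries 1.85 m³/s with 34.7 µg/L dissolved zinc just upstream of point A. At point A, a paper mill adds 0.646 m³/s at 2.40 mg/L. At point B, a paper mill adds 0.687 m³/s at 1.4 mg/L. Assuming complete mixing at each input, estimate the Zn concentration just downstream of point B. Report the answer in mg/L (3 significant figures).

34.7 µg/L = 0.0347 mg/L.
After input A: C = (1.85·0.0347 + 0.646·2.4) / 2.496 = 0.6469 mg/L.
After input B: C = (2.496·0.6469 + 0.687·1.4) / 3.183 = 0.8094 mg/L.

0.809 mg/L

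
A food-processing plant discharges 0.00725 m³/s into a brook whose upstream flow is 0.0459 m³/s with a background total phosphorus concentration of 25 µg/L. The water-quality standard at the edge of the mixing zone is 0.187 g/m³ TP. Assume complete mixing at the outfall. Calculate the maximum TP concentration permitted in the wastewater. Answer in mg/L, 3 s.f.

25 µg/L = 0.025 mg/L.
Mass balance: 0.187·0.05315 = 0.00725·Cₑ + 0.0459·0.025.
Cₑ = (0.009939 − 0.001148) / 0.00725 = 1.213 mg/L.

1.21 mg/L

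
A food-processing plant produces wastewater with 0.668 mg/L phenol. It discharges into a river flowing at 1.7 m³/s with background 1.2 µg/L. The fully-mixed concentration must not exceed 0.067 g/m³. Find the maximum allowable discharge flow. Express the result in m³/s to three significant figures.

1.2 µg/L = 0.0012 mg/L.
Mass balance at complete mixing: C_std·(Q_w + Q_r) = Q_w·C_e + Q_r·C_b.
Rearranging, Q_w = Q_r·(C_std − C_b)/(C_e − C_std) = 1.7·(0.067 − 0.0012) / (0.668 − 0.067) = 0.1861 m³/s.

0.186 m³/s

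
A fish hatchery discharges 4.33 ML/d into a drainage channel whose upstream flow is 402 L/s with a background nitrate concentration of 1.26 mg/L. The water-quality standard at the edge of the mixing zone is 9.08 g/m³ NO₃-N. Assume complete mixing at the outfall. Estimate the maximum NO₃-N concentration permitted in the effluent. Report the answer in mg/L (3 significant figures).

71.8 mg/L

4.33 ML/d = 0.05012 m³/s.
402 L/s = 0.402 m³/s.
Mass balance: 9.08·0.4521 = 0.05012·Cₑ + 0.402·1.26.
Cₑ = (4.105 − 0.5065) / 0.05012 = 71.81 mg/L.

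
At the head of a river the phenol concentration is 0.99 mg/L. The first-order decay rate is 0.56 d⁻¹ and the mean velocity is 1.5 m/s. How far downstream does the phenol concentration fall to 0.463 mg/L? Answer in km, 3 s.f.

From C = C₀·e^(−kt), t = ln(C₀/C)/k = ln(0.99/0.463)/0.56 = 0.76/0.56 = 1.357 d.
Distance = v·t = 1.5 m/s × 1.173e+05 s = 1.759e+05 m = 175.9 km.

176 km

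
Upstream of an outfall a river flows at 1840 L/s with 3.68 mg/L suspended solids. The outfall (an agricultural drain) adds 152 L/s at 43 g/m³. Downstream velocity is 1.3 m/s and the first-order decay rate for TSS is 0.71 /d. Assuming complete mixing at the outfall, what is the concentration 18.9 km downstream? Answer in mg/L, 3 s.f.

152 L/s = 0.152 m³/s.
1840 L/s = 1.84 m³/s.
After complete mixing, C₀ = (0.152·43 + 1.84·3.68) / 1.992 = 6.68 mg/L.
Travel time t = 1.89e+04 m / 1.3 m/s = 1.454e+04 s = 0.1683 d.
C = 6.68·exp(−0.71·0.1683) = 6.68·0.8874 = 5.928 mg/L.

5.93 mg/L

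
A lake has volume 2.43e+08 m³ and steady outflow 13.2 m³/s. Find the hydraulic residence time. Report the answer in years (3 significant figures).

0.583 yr

Q = 13.2 m³/s × 3.156e+07 s/yr = 4.166e+08 m³/yr.
Hydraulic residence time τ = V/Q = 2.43e+08/4.166e+08 = 0.5833 yr.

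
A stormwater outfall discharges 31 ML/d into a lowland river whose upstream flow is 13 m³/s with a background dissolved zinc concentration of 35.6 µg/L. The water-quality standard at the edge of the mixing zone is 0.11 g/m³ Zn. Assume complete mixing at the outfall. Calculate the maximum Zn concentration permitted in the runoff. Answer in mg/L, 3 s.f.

31 ML/d = 0.3588 m³/s.
35.6 µg/L = 0.0356 mg/L.
Mass balance: 0.11·13.36 = 0.3588·Cₑ + 13·0.0356.
Cₑ = (1.469 − 0.4628) / 0.3588 = 2.806 mg/L.

2.81 mg/L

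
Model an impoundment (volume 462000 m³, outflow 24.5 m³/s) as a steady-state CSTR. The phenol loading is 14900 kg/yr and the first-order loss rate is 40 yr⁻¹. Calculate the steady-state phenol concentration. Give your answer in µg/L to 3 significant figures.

18.8 µg/L

Outflow Q = 24.5 m³/s × 3.156e+07 s/yr = 7.732e+08 m³/yr.
Steady-state CSTR mass balance: W = Q·C + k·V·C, so C = W/(Q + kV).
Q + kV = 7.732e+08 + 40·462000 = 7.916e+08 m³/yr.
C = 14900/7.916e+08 = 1.882e-05 kg/m³ = 0.01882 mg/L = 18.82 µg/L.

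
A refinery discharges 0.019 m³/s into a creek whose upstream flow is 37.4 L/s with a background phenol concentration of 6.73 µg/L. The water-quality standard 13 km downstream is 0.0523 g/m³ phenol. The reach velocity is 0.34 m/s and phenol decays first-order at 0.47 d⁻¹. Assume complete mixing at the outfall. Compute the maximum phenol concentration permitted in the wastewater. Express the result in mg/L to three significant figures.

37.4 L/s = 0.0374 m³/s.
6.73 µg/L = 0.00673 mg/L.
Travel time to the compliance point: t = 1.3e+04/0.34 = 3.824e+04 s = 0.4425 d; decay factor exp(−0.47·0.4425) = 0.8122.
So the concentration just after mixing may be at most 0.0523/0.8122 = 0.06439 mg/L.
Mass balance: 0.06439·0.0564 = 0.019·Cₑ + 0.0374·0.00673.
Cₑ = (0.003632 − 0.0002517) / 0.019 = 0.1779 mg/L.

0.178 mg/L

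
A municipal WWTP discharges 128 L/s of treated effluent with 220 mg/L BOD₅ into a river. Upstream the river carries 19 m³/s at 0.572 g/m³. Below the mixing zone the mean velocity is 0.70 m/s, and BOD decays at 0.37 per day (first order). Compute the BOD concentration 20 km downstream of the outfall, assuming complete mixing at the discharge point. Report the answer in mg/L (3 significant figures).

128 L/s = 0.128 m³/s.
After complete mixing, C₀ = (0.128·220 + 19·0.572) / 19.13 = 2.04 mg/L.
Travel time t = 2e+04 m / 0.70 m/s = 2.857e+04 s = 0.3307 d.
C = 2.04·exp(−0.37·0.3307) = 2.04·0.8848 = 1.805 mg/L.

1.81 mg/L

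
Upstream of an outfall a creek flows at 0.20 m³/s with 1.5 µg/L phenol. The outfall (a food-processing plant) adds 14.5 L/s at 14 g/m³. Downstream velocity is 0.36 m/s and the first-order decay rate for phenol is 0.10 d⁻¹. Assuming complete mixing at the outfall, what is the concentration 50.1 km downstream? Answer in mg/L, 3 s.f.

14.5 L/s = 0.0145 m³/s.
1.5 µg/L = 0.0015 mg/L.
After complete mixing, C₀ = (0.0145·14 + 0.2·0.0015) / 0.2145 = 0.9478 mg/L.
Travel time t = 5.01e+04 m / 0.36 m/s = 1.392e+05 s = 1.611 d.
C = 0.9478·exp(−0.10·1.611) = 0.9478·0.8512 = 0.8068 mg/L.

0.807 mg/L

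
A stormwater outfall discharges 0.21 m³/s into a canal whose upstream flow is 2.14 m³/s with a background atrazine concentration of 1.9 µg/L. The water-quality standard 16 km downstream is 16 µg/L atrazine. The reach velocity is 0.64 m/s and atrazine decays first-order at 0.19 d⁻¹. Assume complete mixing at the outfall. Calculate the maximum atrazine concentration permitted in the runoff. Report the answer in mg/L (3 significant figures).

0.170 mg/L

1.9 µg/L = 0.0019 mg/L.
16 µg/L = 0.016 mg/L.
Travel time to the compliance point: t = 1.6e+04/0.64 = 2.5e+04 s = 0.2894 d; decay factor exp(−0.19·0.2894) = 0.9465.
So the concentration just after mixing may be at most 0.016/0.9465 = 0.0169 mg/L.
Mass balance: 0.0169·2.35 = 0.21·Cₑ + 2.14·0.0019.
Cₑ = (0.03973 − 0.004066) / 0.21 = 0.1698 mg/L.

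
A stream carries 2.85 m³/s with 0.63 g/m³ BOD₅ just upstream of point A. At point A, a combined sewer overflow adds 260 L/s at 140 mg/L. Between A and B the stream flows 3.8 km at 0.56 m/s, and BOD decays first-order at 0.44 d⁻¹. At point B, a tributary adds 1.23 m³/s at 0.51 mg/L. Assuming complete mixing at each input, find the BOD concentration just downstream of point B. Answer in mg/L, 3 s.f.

260 L/s = 0.26 m³/s.
After input A: C = (2.85·0.63 + 0.26·140) / 3.11 = 12.28 mg/L.
Over the 3.8 km reach to input B (t = 6786 s = 0.07854 d), decay gives C = 12.28·exp(−0.44·0.07854) = 11.86 mg/L.
After input B: C = (3.11·11.86 + 1.23·0.51) / 4.34 = 8.646 mg/L.

8.65 mg/L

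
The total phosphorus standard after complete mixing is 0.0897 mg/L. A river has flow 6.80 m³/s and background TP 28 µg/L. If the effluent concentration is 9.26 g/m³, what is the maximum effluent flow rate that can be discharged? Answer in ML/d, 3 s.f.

3.95 ML/d

28 µg/L = 0.028 mg/L.
Mass balance at complete mixing: C_std·(Q_w + Q_r) = Q_w·C_e + Q_r·C_b.
Rearranging, Q_w = Q_r·(C_std − C_b)/(C_e − C_std) = 6.80·(0.0897 − 0.028) / (9.26 − 0.0897) = 0.04575 m³/s.
= 3.953 ML/d.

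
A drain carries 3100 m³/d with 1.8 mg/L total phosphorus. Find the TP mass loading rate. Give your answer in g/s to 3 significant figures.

0.0646 g/s

3100 m³/d = 0.03588 m³/s.
Mass flux = Q·C = 0.03588 m³/s × 1.8 g/m³ = 0.06458 g/s.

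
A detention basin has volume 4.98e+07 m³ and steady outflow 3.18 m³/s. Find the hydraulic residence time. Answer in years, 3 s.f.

0.496 yr

Q = 3.18 m³/s × 3.156e+07 s/yr = 1.004e+08 m³/yr.
Hydraulic residence time τ = V/Q = 4.98e+07/1.004e+08 = 0.4962 yr.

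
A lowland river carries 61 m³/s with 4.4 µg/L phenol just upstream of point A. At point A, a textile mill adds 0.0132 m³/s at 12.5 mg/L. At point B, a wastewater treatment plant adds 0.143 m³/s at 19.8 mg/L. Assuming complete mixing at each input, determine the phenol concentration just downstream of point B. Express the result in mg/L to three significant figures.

0.0534 mg/L

4.4 µg/L = 0.0044 mg/L.
After input A: C = (61·0.0044 + 0.0132·12.5) / 61.01 = 0.007103 mg/L.
After input B: C = (61.01·0.007103 + 0.143·19.8) / 61.16 = 0.05338 mg/L.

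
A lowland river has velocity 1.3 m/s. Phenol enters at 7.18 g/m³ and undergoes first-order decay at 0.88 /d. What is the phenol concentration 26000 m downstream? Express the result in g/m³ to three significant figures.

5.86 g/m³

Travel time t = 26000 m / 1.3 m/s = 2.6e+04/1.3 = 2e+04 s = 0.2315 d.
First-order decay: C = 7.18·exp(−0.88·0.2315) = 7.18·0.8157 = 5.857 g/m³.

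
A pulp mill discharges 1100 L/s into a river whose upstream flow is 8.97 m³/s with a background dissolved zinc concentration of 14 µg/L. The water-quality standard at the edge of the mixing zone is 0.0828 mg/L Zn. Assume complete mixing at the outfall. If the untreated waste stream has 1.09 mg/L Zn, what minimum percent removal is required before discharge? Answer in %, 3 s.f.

40.9 %

1100 L/s = 1.1 m³/s.
14 µg/L = 0.014 mg/L.
Mass balance: 0.0828·10.07 = 1.1·Cₑ + 8.97·0.014.
Cₑ = (0.8338 − 0.1256) / 1.1 = 0.6438 mg/L.
Required removal = 1 − 0.6438/1.09 = 40.93 %.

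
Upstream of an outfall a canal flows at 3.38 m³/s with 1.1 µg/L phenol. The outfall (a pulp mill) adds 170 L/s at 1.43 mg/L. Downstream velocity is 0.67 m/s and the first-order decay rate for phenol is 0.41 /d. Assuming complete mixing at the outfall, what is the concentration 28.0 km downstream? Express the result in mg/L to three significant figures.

0.0570 mg/L

170 L/s = 0.17 m³/s.
1.1 µg/L = 0.0011 mg/L.
After complete mixing, C₀ = (0.17·1.43 + 3.38·0.0011) / 3.55 = 0.06953 mg/L.
Travel time t = 2.8e+04 m / 0.67 m/s = 4.179e+04 s = 0.4837 d.
C = 0.06953·exp(−0.41·0.4837) = 0.06953·0.8201 = 0.05702 mg/L.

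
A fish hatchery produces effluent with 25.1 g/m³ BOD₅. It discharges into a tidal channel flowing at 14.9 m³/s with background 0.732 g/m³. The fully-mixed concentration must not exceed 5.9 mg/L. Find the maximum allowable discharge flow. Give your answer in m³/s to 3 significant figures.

4.01 m³/s

Mass balance at complete mixing: C_std·(Q_w + Q_r) = Q_w·C_e + Q_r·C_b.
Rearranging, Q_w = Q_r·(C_std − C_b)/(C_e − C_std) = 14.9·(5.9 − 0.732) / (25.1 − 5.9) = 4.011 m³/s.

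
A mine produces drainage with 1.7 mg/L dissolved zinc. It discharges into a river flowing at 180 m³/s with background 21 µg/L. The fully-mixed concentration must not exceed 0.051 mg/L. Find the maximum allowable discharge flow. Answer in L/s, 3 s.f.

3270 L/s

21 µg/L = 0.021 mg/L.
Mass balance at complete mixing: C_std·(Q_w + Q_r) = Q_w·C_e + Q_r·C_b.
Rearranging, Q_w = Q_r·(C_std − C_b)/(C_e − C_std) = 180·(0.051 − 0.021) / (1.7 − 0.051) = 3.275 m³/s.
= 3275 L/s.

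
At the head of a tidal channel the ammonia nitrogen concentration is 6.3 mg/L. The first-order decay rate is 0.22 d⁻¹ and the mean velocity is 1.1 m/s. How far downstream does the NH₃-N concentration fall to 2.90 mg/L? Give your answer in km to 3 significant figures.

From C = C₀·e^(−kt), t = ln(C₀/C)/k = ln(6.3/2.90)/0.22 = 0.7758/0.22 = 3.527 d.
Distance = v·t = 1.1 m/s × 3.047e+05 s = 3.352e+05 m = 335.2 km.

335 km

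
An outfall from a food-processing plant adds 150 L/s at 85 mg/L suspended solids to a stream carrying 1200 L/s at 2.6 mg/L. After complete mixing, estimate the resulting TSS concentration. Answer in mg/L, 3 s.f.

11.8 mg/L

150 L/s = 0.15 m³/s.
1200 L/s = 1.2 m³/s.
By mass balance at complete mixing, C = (0.15·85 + 1.2·2.6) / (0.15 + 1.2) = 15.87/1.35 = 11.76 mg/L.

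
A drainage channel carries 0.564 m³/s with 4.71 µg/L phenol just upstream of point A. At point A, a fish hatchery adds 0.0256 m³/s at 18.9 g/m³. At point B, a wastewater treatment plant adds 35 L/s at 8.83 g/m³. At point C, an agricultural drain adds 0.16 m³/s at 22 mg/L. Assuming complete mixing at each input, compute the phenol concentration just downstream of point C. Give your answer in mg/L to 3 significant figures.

4.71 µg/L = 0.00471 mg/L.
After input A: C = (0.564·0.00471 + 0.0256·18.9) / 0.5896 = 0.8251 mg/L.
35 L/s = 0.035 m³/s.
After input B: C = (0.5896·0.8251 + 0.035·8.83) / 0.6246 = 1.274 mg/L.
After input C: C = (0.6246·1.274 + 0.16·22) / 0.7846 = 5.5 mg/L.

5.50 mg/L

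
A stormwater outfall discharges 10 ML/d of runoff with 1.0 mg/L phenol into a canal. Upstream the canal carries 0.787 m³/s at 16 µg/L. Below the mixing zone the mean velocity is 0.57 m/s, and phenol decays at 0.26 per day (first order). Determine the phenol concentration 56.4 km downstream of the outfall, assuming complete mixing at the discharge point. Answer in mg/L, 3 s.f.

0.106 mg/L

10 ML/d = 0.1157 m³/s.
16 µg/L = 0.016 mg/L.
After complete mixing, C₀ = (0.1157·1 + 0.787·0.016) / 0.9027 = 0.1422 mg/L.
Travel time t = 5.64e+04 m / 0.57 m/s = 9.895e+04 s = 1.145 d.
C = 0.1422·exp(−0.26·1.145) = 0.1422·0.7425 = 0.1056 mg/L.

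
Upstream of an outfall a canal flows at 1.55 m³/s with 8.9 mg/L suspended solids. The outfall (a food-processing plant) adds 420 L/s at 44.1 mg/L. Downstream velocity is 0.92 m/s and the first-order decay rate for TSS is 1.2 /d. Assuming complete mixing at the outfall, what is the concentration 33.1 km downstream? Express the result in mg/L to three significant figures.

420 L/s = 0.42 m³/s.
After complete mixing, C₀ = (0.42·44.1 + 1.55·8.9) / 1.97 = 16.4 mg/L.
Travel time t = 3.31e+04 m / 0.92 m/s = 3.598e+04 s = 0.4164 d.
C = 16.4·exp(−1.2·0.4164) = 16.4·0.6067 = 9.953 mg/L.

9.95 mg/L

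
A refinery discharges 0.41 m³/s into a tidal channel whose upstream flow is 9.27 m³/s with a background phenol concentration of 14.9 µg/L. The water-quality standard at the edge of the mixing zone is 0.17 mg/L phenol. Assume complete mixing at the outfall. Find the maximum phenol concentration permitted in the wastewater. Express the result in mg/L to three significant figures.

14.9 µg/L = 0.0149 mg/L.
Mass balance: 0.17·9.68 = 0.41·Cₑ + 9.27·0.0149.
Cₑ = (1.646 − 0.1381) / 0.41 = 3.677 mg/L.

3.68 mg/L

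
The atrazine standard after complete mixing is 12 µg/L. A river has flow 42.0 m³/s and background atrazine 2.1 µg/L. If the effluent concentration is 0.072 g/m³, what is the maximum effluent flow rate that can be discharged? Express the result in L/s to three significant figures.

2.1 µg/L = 0.0021 mg/L.
12 µg/L = 0.012 mg/L.
Mass balance at complete mixing: C_std·(Q_w + Q_r) = Q_w·C_e + Q_r·C_b.
Rearranging, Q_w = Q_r·(C_std − C_b)/(C_e − C_std) = 42.0·(0.012 − 0.0021) / (0.072 − 0.012) = 6.93 m³/s.
= 6930 L/s.

6930 L/s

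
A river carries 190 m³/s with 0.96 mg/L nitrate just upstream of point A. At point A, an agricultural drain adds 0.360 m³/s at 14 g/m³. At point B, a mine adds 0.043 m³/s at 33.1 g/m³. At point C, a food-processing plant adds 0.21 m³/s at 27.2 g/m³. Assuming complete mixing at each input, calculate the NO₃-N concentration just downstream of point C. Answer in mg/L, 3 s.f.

After input A: C = (190·0.96 + 0.36·14) / 190.4 = 0.9847 mg/L.
After input B: C = (190.4·0.9847 + 0.043·33.1) / 190.4 = 0.9919 mg/L.
After input C: C = (190.4·0.9919 + 0.21·27.2) / 190.6 = 1.021 mg/L.

1.02 mg/L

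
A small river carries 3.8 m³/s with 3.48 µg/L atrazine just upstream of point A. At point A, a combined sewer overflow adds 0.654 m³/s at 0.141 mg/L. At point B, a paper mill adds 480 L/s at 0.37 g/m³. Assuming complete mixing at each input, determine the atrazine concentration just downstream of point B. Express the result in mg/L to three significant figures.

0.0574 mg/L

3.48 µg/L = 0.00348 mg/L.
After input A: C = (3.8·0.00348 + 0.654·0.141) / 4.454 = 0.02367 mg/L.
480 L/s = 0.48 m³/s.
After input B: C = (4.454·0.02367 + 0.48·0.37) / 4.934 = 0.05736 mg/L.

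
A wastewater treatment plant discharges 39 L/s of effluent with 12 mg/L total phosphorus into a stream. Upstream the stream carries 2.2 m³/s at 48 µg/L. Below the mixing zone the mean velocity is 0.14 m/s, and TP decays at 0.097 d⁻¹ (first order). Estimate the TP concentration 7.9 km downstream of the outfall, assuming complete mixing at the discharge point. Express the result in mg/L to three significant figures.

39 L/s = 0.039 m³/s.
48 µg/L = 0.048 mg/L.
After complete mixing, C₀ = (0.039·12 + 2.2·0.048) / 2.239 = 0.2562 mg/L.
Travel time t = 7900 m / 0.14 m/s = 5.643e+04 s = 0.6531 d.
C = 0.2562·exp(−0.097·0.6531) = 0.2562·0.9386 = 0.2405 mg/L.

0.240 mg/L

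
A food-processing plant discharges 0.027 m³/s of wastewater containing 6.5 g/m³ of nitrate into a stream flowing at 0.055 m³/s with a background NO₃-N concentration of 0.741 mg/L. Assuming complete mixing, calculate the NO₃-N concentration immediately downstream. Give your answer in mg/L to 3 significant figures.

2.64 mg/L

Flow-weighted mixing gives C = (0.027·6.5 + 0.055·0.741) / (0.027 + 0.055) = 0.2163/0.082 = 2.637 mg/L.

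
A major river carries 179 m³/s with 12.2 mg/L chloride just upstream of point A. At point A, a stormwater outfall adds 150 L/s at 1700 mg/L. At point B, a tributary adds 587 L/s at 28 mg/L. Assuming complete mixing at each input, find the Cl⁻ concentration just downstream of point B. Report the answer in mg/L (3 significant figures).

13.7 mg/L

150 L/s = 0.15 m³/s.
After input A: C = (179·12.2 + 0.15·1700) / 179.2 = 13.61 mg/L.
587 L/s = 0.587 m³/s.
After input B: C = (179.2·13.61 + 0.587·28) / 179.7 = 13.66 mg/L.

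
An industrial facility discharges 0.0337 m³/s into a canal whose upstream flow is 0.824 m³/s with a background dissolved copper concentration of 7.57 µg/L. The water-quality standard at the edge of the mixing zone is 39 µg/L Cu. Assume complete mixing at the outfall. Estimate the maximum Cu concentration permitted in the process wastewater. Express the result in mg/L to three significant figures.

0.807 mg/L

7.57 µg/L = 0.00757 mg/L.
39 µg/L = 0.039 mg/L.
Mass balance: 0.039·0.8577 = 0.0337·Cₑ + 0.824·0.00757.
Cₑ = (0.03345 − 0.006238) / 0.0337 = 0.8075 mg/L.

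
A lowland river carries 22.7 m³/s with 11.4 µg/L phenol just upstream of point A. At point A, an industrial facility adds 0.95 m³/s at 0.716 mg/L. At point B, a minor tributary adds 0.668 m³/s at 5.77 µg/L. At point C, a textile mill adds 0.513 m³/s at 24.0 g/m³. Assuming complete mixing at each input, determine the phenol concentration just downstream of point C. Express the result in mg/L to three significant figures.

0.534 mg/L

11.4 µg/L = 0.0114 mg/L.
After input A: C = (22.7·0.0114 + 0.95·0.716) / 23.65 = 0.0397 mg/L.
5.77 µg/L = 0.00577 mg/L.
After input B: C = (23.65·0.0397 + 0.668·0.00577) / 24.32 = 0.03877 mg/L.
After input C: C = (24.32·0.03877 + 0.513·24) / 24.83 = 0.5338 mg/L.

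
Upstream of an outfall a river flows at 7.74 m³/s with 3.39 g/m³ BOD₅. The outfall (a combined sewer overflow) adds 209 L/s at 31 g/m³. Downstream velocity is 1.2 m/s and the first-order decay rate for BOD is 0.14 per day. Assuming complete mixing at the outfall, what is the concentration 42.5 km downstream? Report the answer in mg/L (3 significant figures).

209 L/s = 0.209 m³/s.
After complete mixing, C₀ = (0.209·31 + 7.74·3.39) / 7.949 = 4.116 mg/L.
Travel time t = 4.25e+04 m / 1.2 m/s = 3.542e+04 s = 0.4099 d.
C = 4.116·exp(−0.14·0.4099) = 4.116·0.9442 = 3.886 mg/L.

3.89 mg/L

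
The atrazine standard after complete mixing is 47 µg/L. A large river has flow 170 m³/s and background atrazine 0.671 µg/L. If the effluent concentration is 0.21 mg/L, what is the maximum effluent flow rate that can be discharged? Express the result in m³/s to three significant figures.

0.671 µg/L = 0.000671 mg/L.
47 µg/L = 0.047 mg/L.
Mass balance at complete mixing: C_std·(Q_w + Q_r) = Q_w·C_e + Q_r·C_b.
Rearranging, Q_w = Q_r·(C_std − C_b)/(C_e − C_std) = 170·(0.047 − 0.000671) / (0.21 − 0.047) = 48.32 m³/s.

48.3 m³/s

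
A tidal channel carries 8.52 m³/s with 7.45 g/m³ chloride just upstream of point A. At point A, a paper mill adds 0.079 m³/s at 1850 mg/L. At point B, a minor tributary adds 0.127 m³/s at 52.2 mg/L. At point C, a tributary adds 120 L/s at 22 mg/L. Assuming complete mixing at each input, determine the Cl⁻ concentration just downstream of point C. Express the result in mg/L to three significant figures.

After input A: C = (8.52·7.45 + 0.079·1850) / 8.599 = 24.38 mg/L.
After input B: C = (8.599·24.38 + 0.127·52.2) / 8.726 = 24.78 mg/L.
120 L/s = 0.12 m³/s.
After input C: C = (8.726·24.78 + 0.12·22) / 8.846 = 24.74 mg/L.

24.7 mg/L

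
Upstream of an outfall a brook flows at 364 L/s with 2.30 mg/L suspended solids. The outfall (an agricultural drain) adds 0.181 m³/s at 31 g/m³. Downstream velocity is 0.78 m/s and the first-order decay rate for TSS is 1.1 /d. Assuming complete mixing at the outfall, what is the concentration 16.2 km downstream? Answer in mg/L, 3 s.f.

364 L/s = 0.364 m³/s.
After complete mixing, C₀ = (0.181·31 + 0.364·2.3) / 0.545 = 11.83 mg/L.
Travel time t = 1.62e+04 m / 0.78 m/s = 2.077e+04 s = 0.2404 d.
C = 11.83·exp(−1.1·0.2404) = 11.83·0.7676 = 9.082 mg/L.

9.08 mg/L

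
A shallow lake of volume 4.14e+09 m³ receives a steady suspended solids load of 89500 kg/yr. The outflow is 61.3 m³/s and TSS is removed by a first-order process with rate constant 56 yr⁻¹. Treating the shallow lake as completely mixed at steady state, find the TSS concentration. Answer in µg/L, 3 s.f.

0.383 µg/L

Outflow Q = 61.3 m³/s × 3.156e+07 s/yr = 1.934e+09 m³/yr.
Steady-state CSTR mass balance: W = Q·C + k·V·C, so C = W/(Q + kV).
Q + kV = 1.934e+09 + 56·4.14e+09 = 2.338e+11 m³/yr.
C = 89500/2.338e+11 = 3.828e-07 kg/m³ = 0.0003828 mg/L = 0.3828 µg/L.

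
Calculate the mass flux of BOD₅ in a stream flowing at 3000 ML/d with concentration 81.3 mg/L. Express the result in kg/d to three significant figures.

244000 kg/d

3000 ML/d = 34.72 m³/s.
Mass flux = Q·C = 34.72 m³/s × 81.3 g/m³ = 2823 g/s.
= 2823 g/s × 86.4 = 2.439e+05 kg/d.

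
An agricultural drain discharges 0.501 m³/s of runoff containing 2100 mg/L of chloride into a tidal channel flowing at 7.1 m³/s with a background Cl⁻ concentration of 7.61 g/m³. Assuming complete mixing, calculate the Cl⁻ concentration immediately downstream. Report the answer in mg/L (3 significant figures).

146 mg/L

Conservation of mass across the mixing zone: C = (0.501·2100 + 7.1·7.61) / (0.501 + 7.1) = 1106/7.601 = 145.5 mg/L.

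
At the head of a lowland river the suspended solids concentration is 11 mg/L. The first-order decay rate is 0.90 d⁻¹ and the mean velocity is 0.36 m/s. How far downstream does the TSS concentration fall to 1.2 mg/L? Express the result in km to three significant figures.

From C = C₀·e^(−kt), t = ln(C₀/C)/k = ln(11/1.2)/0.90 = 2.216/0.90 = 2.462 d.
Distance = v·t = 0.36 m/s × 2.127e+05 s = 7.657e+04 m = 76.57 km.

76.6 km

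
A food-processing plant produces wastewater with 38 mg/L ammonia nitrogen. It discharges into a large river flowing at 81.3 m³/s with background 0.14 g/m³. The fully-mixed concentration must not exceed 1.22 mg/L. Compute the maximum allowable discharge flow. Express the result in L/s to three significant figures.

Mass balance at complete mixing: C_std·(Q_w + Q_r) = Q_w·C_e + Q_r·C_b.
Rearranging, Q_w = Q_r·(C_std − C_b)/(C_e − C_std) = 81.3·(1.22 − 0.14) / (38 − 1.22) = 2.387 m³/s.
= 2387 L/s.

2390 L/s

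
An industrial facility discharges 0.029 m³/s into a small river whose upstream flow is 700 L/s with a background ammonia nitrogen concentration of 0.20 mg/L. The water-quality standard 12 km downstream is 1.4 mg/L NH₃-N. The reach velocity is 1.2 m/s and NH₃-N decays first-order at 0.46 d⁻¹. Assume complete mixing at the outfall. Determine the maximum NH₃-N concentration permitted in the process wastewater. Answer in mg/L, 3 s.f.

32.3 mg/L

700 L/s = 0.7 m³/s.
Travel time to the compliance point: t = 1.2e+04/1.2 = 1e+04 s = 0.1157 d; decay factor exp(−0.46·0.1157) = 0.9482.
So the concentration just after mixing may be at most 1.4/0.9482 = 1.477 mg/L.
Mass balance: 1.477·0.729 = 0.029·Cₑ + 0.7·0.2.
Cₑ = (1.076 − 0.14) / 0.029 = 32.29 mg/L.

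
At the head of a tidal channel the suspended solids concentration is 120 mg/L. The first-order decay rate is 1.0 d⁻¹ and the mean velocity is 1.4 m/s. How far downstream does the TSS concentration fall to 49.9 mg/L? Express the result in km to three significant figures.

106 km

From C = C₀·e^(−kt), t = ln(C₀/C)/k = ln(120/49.9)/1.0 = 0.8775/1.0 = 0.8775 d.
Distance = v·t = 1.4 m/s × 7.581e+04 s = 1.061e+05 m = 106.1 km.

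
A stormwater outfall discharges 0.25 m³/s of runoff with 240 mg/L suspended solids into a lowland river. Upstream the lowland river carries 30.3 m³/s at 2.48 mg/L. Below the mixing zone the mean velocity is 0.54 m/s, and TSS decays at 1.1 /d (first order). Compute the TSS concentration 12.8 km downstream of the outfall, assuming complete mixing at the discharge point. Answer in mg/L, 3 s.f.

3.27 mg/L

After complete mixing, C₀ = (0.25·240 + 30.3·2.48) / 30.55 = 4.424 mg/L.
Travel time t = 1.28e+04 m / 0.54 m/s = 2.37e+04 s = 0.2743 d.
C = 4.424·exp(−1.1·0.2743) = 4.424·0.7395 = 3.271 mg/L.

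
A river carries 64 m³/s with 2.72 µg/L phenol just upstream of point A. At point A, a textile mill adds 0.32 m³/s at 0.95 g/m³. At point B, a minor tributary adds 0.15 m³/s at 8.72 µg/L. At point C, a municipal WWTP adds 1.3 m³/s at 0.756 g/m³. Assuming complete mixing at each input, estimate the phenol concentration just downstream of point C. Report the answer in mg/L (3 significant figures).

2.72 µg/L = 0.00272 mg/L.
After input A: C = (64·0.00272 + 0.32·0.95) / 64.32 = 0.007433 mg/L.
8.72 µg/L = 0.00872 mg/L.
After input B: C = (64.32·0.007433 + 0.15·0.00872) / 64.47 = 0.007436 mg/L.
After input C: C = (64.47·0.007436 + 1.3·0.756) / 65.77 = 0.02223 mg/L.

0.0222 mg/L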